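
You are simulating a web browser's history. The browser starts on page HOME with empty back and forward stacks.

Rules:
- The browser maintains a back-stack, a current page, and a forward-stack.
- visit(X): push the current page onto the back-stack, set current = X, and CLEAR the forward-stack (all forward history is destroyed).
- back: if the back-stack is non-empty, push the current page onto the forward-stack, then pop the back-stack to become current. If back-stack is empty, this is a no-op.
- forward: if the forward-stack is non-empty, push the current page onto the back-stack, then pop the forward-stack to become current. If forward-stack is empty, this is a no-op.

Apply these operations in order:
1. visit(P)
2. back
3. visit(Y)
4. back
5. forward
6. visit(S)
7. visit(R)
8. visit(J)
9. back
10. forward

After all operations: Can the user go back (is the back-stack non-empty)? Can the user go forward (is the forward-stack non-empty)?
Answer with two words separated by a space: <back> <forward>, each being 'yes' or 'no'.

After 1 (visit(P)): cur=P back=1 fwd=0
After 2 (back): cur=HOME back=0 fwd=1
After 3 (visit(Y)): cur=Y back=1 fwd=0
After 4 (back): cur=HOME back=0 fwd=1
After 5 (forward): cur=Y back=1 fwd=0
After 6 (visit(S)): cur=S back=2 fwd=0
After 7 (visit(R)): cur=R back=3 fwd=0
After 8 (visit(J)): cur=J back=4 fwd=0
After 9 (back): cur=R back=3 fwd=1
After 10 (forward): cur=J back=4 fwd=0

Answer: yes no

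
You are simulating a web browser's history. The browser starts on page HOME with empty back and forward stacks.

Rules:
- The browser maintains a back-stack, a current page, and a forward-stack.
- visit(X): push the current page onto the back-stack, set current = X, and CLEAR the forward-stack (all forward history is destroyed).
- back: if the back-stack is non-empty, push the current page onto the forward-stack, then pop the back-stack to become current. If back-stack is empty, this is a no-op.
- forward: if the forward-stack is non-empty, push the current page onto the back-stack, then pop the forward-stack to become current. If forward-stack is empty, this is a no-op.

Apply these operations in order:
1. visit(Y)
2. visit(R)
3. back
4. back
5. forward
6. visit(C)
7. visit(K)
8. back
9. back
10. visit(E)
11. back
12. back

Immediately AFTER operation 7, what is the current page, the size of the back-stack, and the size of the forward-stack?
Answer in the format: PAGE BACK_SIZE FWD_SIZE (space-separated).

After 1 (visit(Y)): cur=Y back=1 fwd=0
After 2 (visit(R)): cur=R back=2 fwd=0
After 3 (back): cur=Y back=1 fwd=1
After 4 (back): cur=HOME back=0 fwd=2
After 5 (forward): cur=Y back=1 fwd=1
After 6 (visit(C)): cur=C back=2 fwd=0
After 7 (visit(K)): cur=K back=3 fwd=0

K 3 0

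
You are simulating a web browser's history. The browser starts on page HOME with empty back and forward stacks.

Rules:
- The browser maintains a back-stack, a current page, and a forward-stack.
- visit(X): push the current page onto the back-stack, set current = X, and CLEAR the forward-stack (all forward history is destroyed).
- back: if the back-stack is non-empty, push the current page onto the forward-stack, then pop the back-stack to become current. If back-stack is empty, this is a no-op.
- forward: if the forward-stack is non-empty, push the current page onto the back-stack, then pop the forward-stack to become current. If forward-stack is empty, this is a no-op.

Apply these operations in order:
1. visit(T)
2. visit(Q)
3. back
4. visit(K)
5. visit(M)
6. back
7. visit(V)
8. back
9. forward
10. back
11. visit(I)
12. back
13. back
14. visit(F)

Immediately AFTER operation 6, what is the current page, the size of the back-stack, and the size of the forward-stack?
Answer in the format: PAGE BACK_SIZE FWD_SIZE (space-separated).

After 1 (visit(T)): cur=T back=1 fwd=0
After 2 (visit(Q)): cur=Q back=2 fwd=0
After 3 (back): cur=T back=1 fwd=1
After 4 (visit(K)): cur=K back=2 fwd=0
After 5 (visit(M)): cur=M back=3 fwd=0
After 6 (back): cur=K back=2 fwd=1

K 2 1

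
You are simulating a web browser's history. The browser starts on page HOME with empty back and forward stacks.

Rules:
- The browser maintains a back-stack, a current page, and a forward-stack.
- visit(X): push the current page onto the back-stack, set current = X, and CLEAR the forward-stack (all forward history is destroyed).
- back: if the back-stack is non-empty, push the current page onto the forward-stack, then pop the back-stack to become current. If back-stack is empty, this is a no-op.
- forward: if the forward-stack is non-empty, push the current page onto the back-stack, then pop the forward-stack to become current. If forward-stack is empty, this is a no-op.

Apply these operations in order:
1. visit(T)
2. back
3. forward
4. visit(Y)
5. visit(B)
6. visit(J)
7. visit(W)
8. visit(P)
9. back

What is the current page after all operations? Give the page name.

After 1 (visit(T)): cur=T back=1 fwd=0
After 2 (back): cur=HOME back=0 fwd=1
After 3 (forward): cur=T back=1 fwd=0
After 4 (visit(Y)): cur=Y back=2 fwd=0
After 5 (visit(B)): cur=B back=3 fwd=0
After 6 (visit(J)): cur=J back=4 fwd=0
After 7 (visit(W)): cur=W back=5 fwd=0
After 8 (visit(P)): cur=P back=6 fwd=0
After 9 (back): cur=W back=5 fwd=1

Answer: W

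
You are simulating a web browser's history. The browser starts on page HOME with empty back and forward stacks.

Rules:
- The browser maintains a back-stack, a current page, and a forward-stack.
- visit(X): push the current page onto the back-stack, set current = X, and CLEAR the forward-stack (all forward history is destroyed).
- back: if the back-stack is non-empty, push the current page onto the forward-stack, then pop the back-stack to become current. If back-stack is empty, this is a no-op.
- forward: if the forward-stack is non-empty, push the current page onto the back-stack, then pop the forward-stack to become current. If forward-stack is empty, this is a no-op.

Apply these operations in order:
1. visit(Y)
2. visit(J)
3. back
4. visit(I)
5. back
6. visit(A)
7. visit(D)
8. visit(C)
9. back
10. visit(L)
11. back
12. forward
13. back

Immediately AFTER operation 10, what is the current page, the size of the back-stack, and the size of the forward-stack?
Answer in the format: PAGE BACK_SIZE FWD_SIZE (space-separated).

After 1 (visit(Y)): cur=Y back=1 fwd=0
After 2 (visit(J)): cur=J back=2 fwd=0
After 3 (back): cur=Y back=1 fwd=1
After 4 (visit(I)): cur=I back=2 fwd=0
After 5 (back): cur=Y back=1 fwd=1
After 6 (visit(A)): cur=A back=2 fwd=0
After 7 (visit(D)): cur=D back=3 fwd=0
After 8 (visit(C)): cur=C back=4 fwd=0
After 9 (back): cur=D back=3 fwd=1
After 10 (visit(L)): cur=L back=4 fwd=0

L 4 0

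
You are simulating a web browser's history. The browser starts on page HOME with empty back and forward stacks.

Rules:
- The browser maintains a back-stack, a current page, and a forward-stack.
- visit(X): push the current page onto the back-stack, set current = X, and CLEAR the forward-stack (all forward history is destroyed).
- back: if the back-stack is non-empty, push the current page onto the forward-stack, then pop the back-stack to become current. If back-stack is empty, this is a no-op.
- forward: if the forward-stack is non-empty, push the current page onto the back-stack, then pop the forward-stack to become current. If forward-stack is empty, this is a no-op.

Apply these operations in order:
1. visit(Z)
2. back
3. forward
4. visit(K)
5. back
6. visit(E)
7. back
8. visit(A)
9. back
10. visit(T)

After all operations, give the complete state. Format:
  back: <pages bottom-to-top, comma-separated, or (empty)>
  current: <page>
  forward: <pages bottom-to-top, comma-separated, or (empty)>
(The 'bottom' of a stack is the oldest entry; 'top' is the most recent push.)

Answer: back: HOME,Z
current: T
forward: (empty)

Derivation:
After 1 (visit(Z)): cur=Z back=1 fwd=0
After 2 (back): cur=HOME back=0 fwd=1
After 3 (forward): cur=Z back=1 fwd=0
After 4 (visit(K)): cur=K back=2 fwd=0
After 5 (back): cur=Z back=1 fwd=1
After 6 (visit(E)): cur=E back=2 fwd=0
After 7 (back): cur=Z back=1 fwd=1
After 8 (visit(A)): cur=A back=2 fwd=0
After 9 (back): cur=Z back=1 fwd=1
After 10 (visit(T)): cur=T back=2 fwd=0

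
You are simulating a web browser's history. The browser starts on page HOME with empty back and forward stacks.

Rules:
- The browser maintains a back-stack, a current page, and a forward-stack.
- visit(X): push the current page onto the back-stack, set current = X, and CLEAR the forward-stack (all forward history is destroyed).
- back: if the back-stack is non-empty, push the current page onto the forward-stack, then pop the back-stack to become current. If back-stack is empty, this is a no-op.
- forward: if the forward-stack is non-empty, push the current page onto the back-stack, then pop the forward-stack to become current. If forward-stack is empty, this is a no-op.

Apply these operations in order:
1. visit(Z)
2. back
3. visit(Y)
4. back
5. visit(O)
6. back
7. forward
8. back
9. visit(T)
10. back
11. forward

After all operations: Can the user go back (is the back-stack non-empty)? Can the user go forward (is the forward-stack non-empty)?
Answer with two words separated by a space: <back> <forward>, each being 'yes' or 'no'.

Answer: yes no

Derivation:
After 1 (visit(Z)): cur=Z back=1 fwd=0
After 2 (back): cur=HOME back=0 fwd=1
After 3 (visit(Y)): cur=Y back=1 fwd=0
After 4 (back): cur=HOME back=0 fwd=1
After 5 (visit(O)): cur=O back=1 fwd=0
After 6 (back): cur=HOME back=0 fwd=1
After 7 (forward): cur=O back=1 fwd=0
After 8 (back): cur=HOME back=0 fwd=1
After 9 (visit(T)): cur=T back=1 fwd=0
After 10 (back): cur=HOME back=0 fwd=1
After 11 (forward): cur=T back=1 fwd=0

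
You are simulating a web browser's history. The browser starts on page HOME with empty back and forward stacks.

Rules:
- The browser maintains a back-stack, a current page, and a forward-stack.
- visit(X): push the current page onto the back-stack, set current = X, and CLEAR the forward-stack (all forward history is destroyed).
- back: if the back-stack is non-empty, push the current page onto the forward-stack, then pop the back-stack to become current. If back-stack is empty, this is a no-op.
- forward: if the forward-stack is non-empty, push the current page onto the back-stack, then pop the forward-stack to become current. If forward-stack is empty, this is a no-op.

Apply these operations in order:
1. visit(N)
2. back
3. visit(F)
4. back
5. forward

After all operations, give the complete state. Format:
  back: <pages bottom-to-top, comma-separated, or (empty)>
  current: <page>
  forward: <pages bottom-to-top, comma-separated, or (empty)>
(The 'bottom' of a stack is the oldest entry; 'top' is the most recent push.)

Answer: back: HOME
current: F
forward: (empty)

Derivation:
After 1 (visit(N)): cur=N back=1 fwd=0
After 2 (back): cur=HOME back=0 fwd=1
After 3 (visit(F)): cur=F back=1 fwd=0
After 4 (back): cur=HOME back=0 fwd=1
After 5 (forward): cur=F back=1 fwd=0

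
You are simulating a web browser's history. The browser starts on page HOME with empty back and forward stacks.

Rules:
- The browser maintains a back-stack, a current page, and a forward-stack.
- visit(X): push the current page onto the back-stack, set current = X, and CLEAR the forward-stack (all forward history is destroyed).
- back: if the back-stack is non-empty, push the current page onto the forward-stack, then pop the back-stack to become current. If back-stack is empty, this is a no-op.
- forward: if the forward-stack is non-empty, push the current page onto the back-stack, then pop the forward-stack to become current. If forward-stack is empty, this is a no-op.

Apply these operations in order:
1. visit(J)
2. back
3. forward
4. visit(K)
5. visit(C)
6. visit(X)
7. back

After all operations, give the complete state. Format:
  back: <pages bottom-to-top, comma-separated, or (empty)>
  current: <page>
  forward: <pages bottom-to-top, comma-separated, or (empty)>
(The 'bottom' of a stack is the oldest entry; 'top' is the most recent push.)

After 1 (visit(J)): cur=J back=1 fwd=0
After 2 (back): cur=HOME back=0 fwd=1
After 3 (forward): cur=J back=1 fwd=0
After 4 (visit(K)): cur=K back=2 fwd=0
After 5 (visit(C)): cur=C back=3 fwd=0
After 6 (visit(X)): cur=X back=4 fwd=0
After 7 (back): cur=C back=3 fwd=1

Answer: back: HOME,J,K
current: C
forward: X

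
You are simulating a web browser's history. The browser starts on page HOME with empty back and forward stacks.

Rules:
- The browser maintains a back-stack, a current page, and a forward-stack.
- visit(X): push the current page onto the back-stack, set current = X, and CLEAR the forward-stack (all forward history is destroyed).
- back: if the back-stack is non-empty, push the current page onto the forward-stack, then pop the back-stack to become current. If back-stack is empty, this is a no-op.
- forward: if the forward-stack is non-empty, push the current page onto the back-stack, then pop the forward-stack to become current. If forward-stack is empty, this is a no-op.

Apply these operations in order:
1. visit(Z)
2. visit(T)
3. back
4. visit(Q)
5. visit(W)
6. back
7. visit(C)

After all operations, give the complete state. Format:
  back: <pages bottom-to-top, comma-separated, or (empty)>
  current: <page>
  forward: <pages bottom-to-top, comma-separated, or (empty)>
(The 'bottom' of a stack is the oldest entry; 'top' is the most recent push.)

After 1 (visit(Z)): cur=Z back=1 fwd=0
After 2 (visit(T)): cur=T back=2 fwd=0
After 3 (back): cur=Z back=1 fwd=1
After 4 (visit(Q)): cur=Q back=2 fwd=0
After 5 (visit(W)): cur=W back=3 fwd=0
After 6 (back): cur=Q back=2 fwd=1
After 7 (visit(C)): cur=C back=3 fwd=0

Answer: back: HOME,Z,Q
current: C
forward: (empty)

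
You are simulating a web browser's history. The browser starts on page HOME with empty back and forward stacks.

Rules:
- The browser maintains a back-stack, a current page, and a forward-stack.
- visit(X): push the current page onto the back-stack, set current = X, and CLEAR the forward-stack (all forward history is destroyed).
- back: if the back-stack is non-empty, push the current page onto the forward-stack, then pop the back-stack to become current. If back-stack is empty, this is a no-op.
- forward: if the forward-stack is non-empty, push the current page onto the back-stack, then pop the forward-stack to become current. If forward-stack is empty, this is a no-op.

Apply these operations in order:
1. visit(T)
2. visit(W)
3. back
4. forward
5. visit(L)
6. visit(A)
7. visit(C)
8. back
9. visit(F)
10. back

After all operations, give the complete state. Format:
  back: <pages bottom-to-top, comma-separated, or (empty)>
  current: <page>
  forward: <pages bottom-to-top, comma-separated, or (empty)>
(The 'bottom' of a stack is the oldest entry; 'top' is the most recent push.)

After 1 (visit(T)): cur=T back=1 fwd=0
After 2 (visit(W)): cur=W back=2 fwd=0
After 3 (back): cur=T back=1 fwd=1
After 4 (forward): cur=W back=2 fwd=0
After 5 (visit(L)): cur=L back=3 fwd=0
After 6 (visit(A)): cur=A back=4 fwd=0
After 7 (visit(C)): cur=C back=5 fwd=0
After 8 (back): cur=A back=4 fwd=1
After 9 (visit(F)): cur=F back=5 fwd=0
After 10 (back): cur=A back=4 fwd=1

Answer: back: HOME,T,W,L
current: A
forward: F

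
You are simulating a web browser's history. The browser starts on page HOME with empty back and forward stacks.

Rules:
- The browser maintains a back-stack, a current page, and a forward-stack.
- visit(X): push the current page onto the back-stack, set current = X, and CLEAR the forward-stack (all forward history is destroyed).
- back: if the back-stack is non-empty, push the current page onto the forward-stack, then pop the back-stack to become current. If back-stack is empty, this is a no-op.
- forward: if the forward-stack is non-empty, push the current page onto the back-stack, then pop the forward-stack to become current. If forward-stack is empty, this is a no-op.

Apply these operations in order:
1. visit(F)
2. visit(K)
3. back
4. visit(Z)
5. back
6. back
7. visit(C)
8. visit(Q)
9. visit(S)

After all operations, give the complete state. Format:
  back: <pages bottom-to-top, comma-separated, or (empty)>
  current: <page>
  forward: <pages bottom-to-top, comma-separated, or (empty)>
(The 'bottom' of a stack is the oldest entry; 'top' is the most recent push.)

Answer: back: HOME,C,Q
current: S
forward: (empty)

Derivation:
After 1 (visit(F)): cur=F back=1 fwd=0
After 2 (visit(K)): cur=K back=2 fwd=0
After 3 (back): cur=F back=1 fwd=1
After 4 (visit(Z)): cur=Z back=2 fwd=0
After 5 (back): cur=F back=1 fwd=1
After 6 (back): cur=HOME back=0 fwd=2
After 7 (visit(C)): cur=C back=1 fwd=0
After 8 (visit(Q)): cur=Q back=2 fwd=0
After 9 (visit(S)): cur=S back=3 fwd=0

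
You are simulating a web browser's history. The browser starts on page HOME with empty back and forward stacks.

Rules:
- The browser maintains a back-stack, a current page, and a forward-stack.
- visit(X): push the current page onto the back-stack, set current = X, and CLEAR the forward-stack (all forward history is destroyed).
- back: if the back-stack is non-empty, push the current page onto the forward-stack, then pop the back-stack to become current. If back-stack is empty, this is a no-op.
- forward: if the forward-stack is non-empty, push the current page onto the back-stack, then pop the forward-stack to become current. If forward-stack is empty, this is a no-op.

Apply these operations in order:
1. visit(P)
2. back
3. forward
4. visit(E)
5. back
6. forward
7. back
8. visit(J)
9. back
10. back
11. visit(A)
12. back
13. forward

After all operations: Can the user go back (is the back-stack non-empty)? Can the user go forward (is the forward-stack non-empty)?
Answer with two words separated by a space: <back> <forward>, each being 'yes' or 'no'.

Answer: yes no

Derivation:
After 1 (visit(P)): cur=P back=1 fwd=0
After 2 (back): cur=HOME back=0 fwd=1
After 3 (forward): cur=P back=1 fwd=0
After 4 (visit(E)): cur=E back=2 fwd=0
After 5 (back): cur=P back=1 fwd=1
After 6 (forward): cur=E back=2 fwd=0
After 7 (back): cur=P back=1 fwd=1
After 8 (visit(J)): cur=J back=2 fwd=0
After 9 (back): cur=P back=1 fwd=1
After 10 (back): cur=HOME back=0 fwd=2
After 11 (visit(A)): cur=A back=1 fwd=0
After 12 (back): cur=HOME back=0 fwd=1
After 13 (forward): cur=A back=1 fwd=0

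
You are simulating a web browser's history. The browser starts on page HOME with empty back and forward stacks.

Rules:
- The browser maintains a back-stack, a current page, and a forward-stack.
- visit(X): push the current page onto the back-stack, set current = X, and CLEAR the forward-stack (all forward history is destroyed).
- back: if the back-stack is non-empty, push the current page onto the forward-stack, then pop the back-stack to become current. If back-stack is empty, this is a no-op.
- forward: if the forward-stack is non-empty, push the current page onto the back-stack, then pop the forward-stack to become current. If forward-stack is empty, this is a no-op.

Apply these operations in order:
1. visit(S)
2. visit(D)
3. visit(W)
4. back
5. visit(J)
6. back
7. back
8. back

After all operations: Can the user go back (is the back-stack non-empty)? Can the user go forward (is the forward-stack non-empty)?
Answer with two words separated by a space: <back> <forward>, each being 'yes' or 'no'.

After 1 (visit(S)): cur=S back=1 fwd=0
After 2 (visit(D)): cur=D back=2 fwd=0
After 3 (visit(W)): cur=W back=3 fwd=0
After 4 (back): cur=D back=2 fwd=1
After 5 (visit(J)): cur=J back=3 fwd=0
After 6 (back): cur=D back=2 fwd=1
After 7 (back): cur=S back=1 fwd=2
After 8 (back): cur=HOME back=0 fwd=3

Answer: no yes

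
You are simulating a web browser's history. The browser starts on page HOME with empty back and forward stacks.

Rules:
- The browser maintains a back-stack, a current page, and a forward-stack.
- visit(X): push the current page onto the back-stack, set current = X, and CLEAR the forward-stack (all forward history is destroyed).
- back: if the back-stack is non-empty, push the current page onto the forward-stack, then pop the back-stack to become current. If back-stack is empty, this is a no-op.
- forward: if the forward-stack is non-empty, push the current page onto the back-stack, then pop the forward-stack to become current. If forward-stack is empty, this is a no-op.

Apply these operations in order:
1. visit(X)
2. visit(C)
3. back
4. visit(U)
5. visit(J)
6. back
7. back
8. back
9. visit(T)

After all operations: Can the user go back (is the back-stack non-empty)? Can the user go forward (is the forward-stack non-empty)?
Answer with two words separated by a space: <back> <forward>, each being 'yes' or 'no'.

Answer: yes no

Derivation:
After 1 (visit(X)): cur=X back=1 fwd=0
After 2 (visit(C)): cur=C back=2 fwd=0
After 3 (back): cur=X back=1 fwd=1
After 4 (visit(U)): cur=U back=2 fwd=0
After 5 (visit(J)): cur=J back=3 fwd=0
After 6 (back): cur=U back=2 fwd=1
After 7 (back): cur=X back=1 fwd=2
After 8 (back): cur=HOME back=0 fwd=3
After 9 (visit(T)): cur=T back=1 fwd=0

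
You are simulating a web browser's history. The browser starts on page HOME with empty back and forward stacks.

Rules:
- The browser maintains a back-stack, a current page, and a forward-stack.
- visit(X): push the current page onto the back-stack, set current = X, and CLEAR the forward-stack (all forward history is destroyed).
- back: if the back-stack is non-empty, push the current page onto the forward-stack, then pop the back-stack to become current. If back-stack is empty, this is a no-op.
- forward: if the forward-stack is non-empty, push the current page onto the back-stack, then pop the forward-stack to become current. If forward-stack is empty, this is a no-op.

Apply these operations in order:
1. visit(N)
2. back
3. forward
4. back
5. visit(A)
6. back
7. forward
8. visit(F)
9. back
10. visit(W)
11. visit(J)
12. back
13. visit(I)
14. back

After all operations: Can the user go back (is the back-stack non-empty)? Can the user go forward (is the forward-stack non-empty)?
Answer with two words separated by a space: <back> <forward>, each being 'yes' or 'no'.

After 1 (visit(N)): cur=N back=1 fwd=0
After 2 (back): cur=HOME back=0 fwd=1
After 3 (forward): cur=N back=1 fwd=0
After 4 (back): cur=HOME back=0 fwd=1
After 5 (visit(A)): cur=A back=1 fwd=0
After 6 (back): cur=HOME back=0 fwd=1
After 7 (forward): cur=A back=1 fwd=0
After 8 (visit(F)): cur=F back=2 fwd=0
After 9 (back): cur=A back=1 fwd=1
After 10 (visit(W)): cur=W back=2 fwd=0
After 11 (visit(J)): cur=J back=3 fwd=0
After 12 (back): cur=W back=2 fwd=1
After 13 (visit(I)): cur=I back=3 fwd=0
After 14 (back): cur=W back=2 fwd=1

Answer: yes yes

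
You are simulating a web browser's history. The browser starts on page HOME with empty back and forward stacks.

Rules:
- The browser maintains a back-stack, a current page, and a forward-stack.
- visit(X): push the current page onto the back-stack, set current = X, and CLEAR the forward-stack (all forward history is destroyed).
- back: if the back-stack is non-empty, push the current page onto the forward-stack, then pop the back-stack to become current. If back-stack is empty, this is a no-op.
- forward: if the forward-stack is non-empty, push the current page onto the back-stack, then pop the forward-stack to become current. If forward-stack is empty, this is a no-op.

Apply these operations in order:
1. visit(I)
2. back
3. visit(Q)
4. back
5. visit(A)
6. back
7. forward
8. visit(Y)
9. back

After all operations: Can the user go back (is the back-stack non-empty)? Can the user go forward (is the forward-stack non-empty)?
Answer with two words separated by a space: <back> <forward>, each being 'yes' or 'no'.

After 1 (visit(I)): cur=I back=1 fwd=0
After 2 (back): cur=HOME back=0 fwd=1
After 3 (visit(Q)): cur=Q back=1 fwd=0
After 4 (back): cur=HOME back=0 fwd=1
After 5 (visit(A)): cur=A back=1 fwd=0
After 6 (back): cur=HOME back=0 fwd=1
After 7 (forward): cur=A back=1 fwd=0
After 8 (visit(Y)): cur=Y back=2 fwd=0
After 9 (back): cur=A back=1 fwd=1

Answer: yes yes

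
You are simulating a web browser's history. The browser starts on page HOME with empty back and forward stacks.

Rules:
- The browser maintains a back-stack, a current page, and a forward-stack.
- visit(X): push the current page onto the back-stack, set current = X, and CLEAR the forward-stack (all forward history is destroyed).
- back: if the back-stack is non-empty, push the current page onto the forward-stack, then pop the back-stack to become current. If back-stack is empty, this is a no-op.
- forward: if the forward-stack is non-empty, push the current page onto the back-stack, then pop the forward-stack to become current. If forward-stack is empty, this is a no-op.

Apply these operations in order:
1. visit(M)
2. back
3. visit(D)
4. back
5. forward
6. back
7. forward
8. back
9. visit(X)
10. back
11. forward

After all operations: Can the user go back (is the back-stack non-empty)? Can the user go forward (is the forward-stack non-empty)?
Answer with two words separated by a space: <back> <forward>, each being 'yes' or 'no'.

After 1 (visit(M)): cur=M back=1 fwd=0
After 2 (back): cur=HOME back=0 fwd=1
After 3 (visit(D)): cur=D back=1 fwd=0
After 4 (back): cur=HOME back=0 fwd=1
After 5 (forward): cur=D back=1 fwd=0
After 6 (back): cur=HOME back=0 fwd=1
After 7 (forward): cur=D back=1 fwd=0
After 8 (back): cur=HOME back=0 fwd=1
After 9 (visit(X)): cur=X back=1 fwd=0
After 10 (back): cur=HOME back=0 fwd=1
After 11 (forward): cur=X back=1 fwd=0

Answer: yes no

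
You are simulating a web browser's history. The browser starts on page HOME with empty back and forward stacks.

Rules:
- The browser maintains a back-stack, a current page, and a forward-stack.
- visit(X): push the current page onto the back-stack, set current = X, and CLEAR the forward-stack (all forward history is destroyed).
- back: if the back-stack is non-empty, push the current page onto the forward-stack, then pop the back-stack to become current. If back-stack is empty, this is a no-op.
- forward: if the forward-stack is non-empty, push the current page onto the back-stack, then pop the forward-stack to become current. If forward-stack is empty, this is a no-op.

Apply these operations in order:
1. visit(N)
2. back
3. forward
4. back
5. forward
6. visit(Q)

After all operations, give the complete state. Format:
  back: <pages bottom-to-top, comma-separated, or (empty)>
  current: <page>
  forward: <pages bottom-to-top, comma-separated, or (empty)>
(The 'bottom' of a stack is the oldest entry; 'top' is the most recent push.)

Answer: back: HOME,N
current: Q
forward: (empty)

Derivation:
After 1 (visit(N)): cur=N back=1 fwd=0
After 2 (back): cur=HOME back=0 fwd=1
After 3 (forward): cur=N back=1 fwd=0
After 4 (back): cur=HOME back=0 fwd=1
After 5 (forward): cur=N back=1 fwd=0
After 6 (visit(Q)): cur=Q back=2 fwd=0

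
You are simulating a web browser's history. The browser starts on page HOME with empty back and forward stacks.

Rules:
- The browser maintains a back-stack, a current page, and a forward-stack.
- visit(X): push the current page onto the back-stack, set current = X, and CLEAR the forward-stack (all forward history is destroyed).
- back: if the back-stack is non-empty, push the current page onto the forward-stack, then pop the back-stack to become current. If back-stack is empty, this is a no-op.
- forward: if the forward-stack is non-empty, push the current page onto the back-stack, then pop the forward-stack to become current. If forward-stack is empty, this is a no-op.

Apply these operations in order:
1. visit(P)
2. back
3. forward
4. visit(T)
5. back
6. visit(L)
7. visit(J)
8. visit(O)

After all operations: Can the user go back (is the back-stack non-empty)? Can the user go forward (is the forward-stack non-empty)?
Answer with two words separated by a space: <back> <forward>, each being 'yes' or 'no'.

Answer: yes no

Derivation:
After 1 (visit(P)): cur=P back=1 fwd=0
After 2 (back): cur=HOME back=0 fwd=1
After 3 (forward): cur=P back=1 fwd=0
After 4 (visit(T)): cur=T back=2 fwd=0
After 5 (back): cur=P back=1 fwd=1
After 6 (visit(L)): cur=L back=2 fwd=0
After 7 (visit(J)): cur=J back=3 fwd=0
After 8 (visit(O)): cur=O back=4 fwd=0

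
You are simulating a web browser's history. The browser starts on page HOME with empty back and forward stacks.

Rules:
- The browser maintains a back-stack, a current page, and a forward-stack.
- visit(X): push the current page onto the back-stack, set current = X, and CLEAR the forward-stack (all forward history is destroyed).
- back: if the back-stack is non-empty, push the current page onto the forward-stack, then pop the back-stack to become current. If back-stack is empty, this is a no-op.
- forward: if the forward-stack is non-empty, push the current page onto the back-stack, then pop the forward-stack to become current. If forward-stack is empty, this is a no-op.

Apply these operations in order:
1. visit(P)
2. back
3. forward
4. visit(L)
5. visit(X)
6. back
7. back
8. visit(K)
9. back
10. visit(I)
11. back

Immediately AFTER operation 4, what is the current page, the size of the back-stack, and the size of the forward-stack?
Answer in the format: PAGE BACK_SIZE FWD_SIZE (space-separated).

After 1 (visit(P)): cur=P back=1 fwd=0
After 2 (back): cur=HOME back=0 fwd=1
After 3 (forward): cur=P back=1 fwd=0
After 4 (visit(L)): cur=L back=2 fwd=0

L 2 0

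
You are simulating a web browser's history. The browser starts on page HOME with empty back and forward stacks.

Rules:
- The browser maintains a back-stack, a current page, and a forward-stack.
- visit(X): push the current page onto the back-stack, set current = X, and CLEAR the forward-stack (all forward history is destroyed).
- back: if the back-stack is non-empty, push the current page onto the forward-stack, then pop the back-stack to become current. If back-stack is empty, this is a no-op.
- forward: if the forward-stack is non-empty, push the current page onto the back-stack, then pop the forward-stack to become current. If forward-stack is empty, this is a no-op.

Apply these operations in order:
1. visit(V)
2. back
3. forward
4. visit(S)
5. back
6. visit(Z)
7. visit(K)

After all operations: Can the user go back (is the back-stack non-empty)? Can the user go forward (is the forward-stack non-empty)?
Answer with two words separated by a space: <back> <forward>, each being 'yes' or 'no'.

After 1 (visit(V)): cur=V back=1 fwd=0
After 2 (back): cur=HOME back=0 fwd=1
After 3 (forward): cur=V back=1 fwd=0
After 4 (visit(S)): cur=S back=2 fwd=0
After 5 (back): cur=V back=1 fwd=1
After 6 (visit(Z)): cur=Z back=2 fwd=0
After 7 (visit(K)): cur=K back=3 fwd=0

Answer: yes no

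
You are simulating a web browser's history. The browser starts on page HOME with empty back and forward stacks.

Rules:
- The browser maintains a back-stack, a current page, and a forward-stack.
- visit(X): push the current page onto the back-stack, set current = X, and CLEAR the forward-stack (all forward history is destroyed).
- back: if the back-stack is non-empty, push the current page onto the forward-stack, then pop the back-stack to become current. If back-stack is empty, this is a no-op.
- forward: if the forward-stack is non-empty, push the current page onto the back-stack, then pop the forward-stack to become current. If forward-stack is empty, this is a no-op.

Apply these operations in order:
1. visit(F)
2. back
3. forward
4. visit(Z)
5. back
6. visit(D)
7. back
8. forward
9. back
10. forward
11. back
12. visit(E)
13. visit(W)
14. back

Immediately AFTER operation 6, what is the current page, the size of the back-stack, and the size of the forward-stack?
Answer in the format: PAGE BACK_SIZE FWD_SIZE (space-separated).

After 1 (visit(F)): cur=F back=1 fwd=0
After 2 (back): cur=HOME back=0 fwd=1
After 3 (forward): cur=F back=1 fwd=0
After 4 (visit(Z)): cur=Z back=2 fwd=0
After 5 (back): cur=F back=1 fwd=1
After 6 (visit(D)): cur=D back=2 fwd=0

D 2 0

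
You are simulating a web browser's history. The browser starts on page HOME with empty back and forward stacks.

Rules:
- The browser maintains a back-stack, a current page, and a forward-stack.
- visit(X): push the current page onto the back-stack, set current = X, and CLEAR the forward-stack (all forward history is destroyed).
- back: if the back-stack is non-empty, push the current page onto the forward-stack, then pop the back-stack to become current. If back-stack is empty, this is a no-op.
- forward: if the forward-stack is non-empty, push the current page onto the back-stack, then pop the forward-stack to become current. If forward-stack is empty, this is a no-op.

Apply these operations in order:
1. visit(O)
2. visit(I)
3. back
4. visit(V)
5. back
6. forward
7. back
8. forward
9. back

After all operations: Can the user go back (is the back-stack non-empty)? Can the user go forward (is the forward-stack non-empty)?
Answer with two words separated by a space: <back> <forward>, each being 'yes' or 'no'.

After 1 (visit(O)): cur=O back=1 fwd=0
After 2 (visit(I)): cur=I back=2 fwd=0
After 3 (back): cur=O back=1 fwd=1
After 4 (visit(V)): cur=V back=2 fwd=0
After 5 (back): cur=O back=1 fwd=1
After 6 (forward): cur=V back=2 fwd=0
After 7 (back): cur=O back=1 fwd=1
After 8 (forward): cur=V back=2 fwd=0
After 9 (back): cur=O back=1 fwd=1

Answer: yes yes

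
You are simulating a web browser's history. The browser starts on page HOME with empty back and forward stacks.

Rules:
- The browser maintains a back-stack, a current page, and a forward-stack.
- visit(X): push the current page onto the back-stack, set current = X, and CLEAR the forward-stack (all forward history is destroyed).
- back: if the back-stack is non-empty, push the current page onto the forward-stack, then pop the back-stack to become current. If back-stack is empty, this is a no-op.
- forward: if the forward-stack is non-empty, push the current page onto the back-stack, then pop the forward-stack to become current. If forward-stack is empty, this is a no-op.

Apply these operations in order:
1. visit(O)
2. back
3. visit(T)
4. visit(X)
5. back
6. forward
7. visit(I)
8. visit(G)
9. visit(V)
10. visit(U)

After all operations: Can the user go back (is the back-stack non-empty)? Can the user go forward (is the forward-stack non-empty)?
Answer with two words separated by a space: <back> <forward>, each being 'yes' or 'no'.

After 1 (visit(O)): cur=O back=1 fwd=0
After 2 (back): cur=HOME back=0 fwd=1
After 3 (visit(T)): cur=T back=1 fwd=0
After 4 (visit(X)): cur=X back=2 fwd=0
After 5 (back): cur=T back=1 fwd=1
After 6 (forward): cur=X back=2 fwd=0
After 7 (visit(I)): cur=I back=3 fwd=0
After 8 (visit(G)): cur=G back=4 fwd=0
After 9 (visit(V)): cur=V back=5 fwd=0
After 10 (visit(U)): cur=U back=6 fwd=0

Answer: yes no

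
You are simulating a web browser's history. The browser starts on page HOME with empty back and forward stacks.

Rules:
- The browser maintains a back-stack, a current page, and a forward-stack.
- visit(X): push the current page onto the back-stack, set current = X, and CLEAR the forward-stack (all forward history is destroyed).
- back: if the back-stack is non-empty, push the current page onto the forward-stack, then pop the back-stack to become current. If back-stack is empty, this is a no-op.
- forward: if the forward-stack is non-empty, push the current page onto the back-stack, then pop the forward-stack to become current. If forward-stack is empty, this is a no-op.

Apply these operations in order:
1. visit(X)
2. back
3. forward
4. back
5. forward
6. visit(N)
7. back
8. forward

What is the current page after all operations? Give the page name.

Answer: N

Derivation:
After 1 (visit(X)): cur=X back=1 fwd=0
After 2 (back): cur=HOME back=0 fwd=1
After 3 (forward): cur=X back=1 fwd=0
After 4 (back): cur=HOME back=0 fwd=1
After 5 (forward): cur=X back=1 fwd=0
After 6 (visit(N)): cur=N back=2 fwd=0
After 7 (back): cur=X back=1 fwd=1
After 8 (forward): cur=N back=2 fwd=0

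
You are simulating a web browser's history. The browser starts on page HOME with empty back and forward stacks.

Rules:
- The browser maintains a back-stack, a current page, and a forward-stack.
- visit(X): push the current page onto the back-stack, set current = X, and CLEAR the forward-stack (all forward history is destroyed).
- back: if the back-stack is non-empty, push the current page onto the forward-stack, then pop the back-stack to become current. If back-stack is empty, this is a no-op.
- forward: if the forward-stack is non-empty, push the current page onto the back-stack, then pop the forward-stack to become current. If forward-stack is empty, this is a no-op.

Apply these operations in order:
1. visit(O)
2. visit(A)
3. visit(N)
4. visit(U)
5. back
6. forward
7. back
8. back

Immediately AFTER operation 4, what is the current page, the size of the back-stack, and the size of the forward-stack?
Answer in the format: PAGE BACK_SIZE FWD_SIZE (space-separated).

After 1 (visit(O)): cur=O back=1 fwd=0
After 2 (visit(A)): cur=A back=2 fwd=0
After 3 (visit(N)): cur=N back=3 fwd=0
After 4 (visit(U)): cur=U back=4 fwd=0

U 4 0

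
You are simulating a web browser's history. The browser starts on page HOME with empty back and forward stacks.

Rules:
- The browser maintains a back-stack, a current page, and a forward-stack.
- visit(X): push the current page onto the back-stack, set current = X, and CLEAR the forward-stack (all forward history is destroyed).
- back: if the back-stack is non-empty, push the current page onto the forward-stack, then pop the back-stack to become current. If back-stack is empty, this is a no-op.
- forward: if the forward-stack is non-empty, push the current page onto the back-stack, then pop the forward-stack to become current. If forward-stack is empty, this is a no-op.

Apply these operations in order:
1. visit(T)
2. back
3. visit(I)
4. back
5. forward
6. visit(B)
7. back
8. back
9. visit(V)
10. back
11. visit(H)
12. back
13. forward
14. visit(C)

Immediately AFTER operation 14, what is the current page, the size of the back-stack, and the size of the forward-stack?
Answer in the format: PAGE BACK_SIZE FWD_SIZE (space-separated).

After 1 (visit(T)): cur=T back=1 fwd=0
After 2 (back): cur=HOME back=0 fwd=1
After 3 (visit(I)): cur=I back=1 fwd=0
After 4 (back): cur=HOME back=0 fwd=1
After 5 (forward): cur=I back=1 fwd=0
After 6 (visit(B)): cur=B back=2 fwd=0
After 7 (back): cur=I back=1 fwd=1
After 8 (back): cur=HOME back=0 fwd=2
After 9 (visit(V)): cur=V back=1 fwd=0
After 10 (back): cur=HOME back=0 fwd=1
After 11 (visit(H)): cur=H back=1 fwd=0
After 12 (back): cur=HOME back=0 fwd=1
After 13 (forward): cur=H back=1 fwd=0
After 14 (visit(C)): cur=C back=2 fwd=0

C 2 0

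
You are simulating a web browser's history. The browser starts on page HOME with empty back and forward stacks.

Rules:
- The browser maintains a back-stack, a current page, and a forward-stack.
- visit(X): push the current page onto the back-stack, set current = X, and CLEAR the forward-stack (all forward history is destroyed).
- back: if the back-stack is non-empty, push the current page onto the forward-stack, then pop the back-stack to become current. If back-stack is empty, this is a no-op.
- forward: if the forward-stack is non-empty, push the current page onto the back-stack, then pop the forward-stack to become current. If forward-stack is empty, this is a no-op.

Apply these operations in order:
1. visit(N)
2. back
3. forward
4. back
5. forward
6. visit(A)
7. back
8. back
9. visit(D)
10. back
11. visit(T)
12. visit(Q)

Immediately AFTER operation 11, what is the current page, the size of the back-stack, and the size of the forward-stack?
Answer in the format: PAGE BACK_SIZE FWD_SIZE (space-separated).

After 1 (visit(N)): cur=N back=1 fwd=0
After 2 (back): cur=HOME back=0 fwd=1
After 3 (forward): cur=N back=1 fwd=0
After 4 (back): cur=HOME back=0 fwd=1
After 5 (forward): cur=N back=1 fwd=0
After 6 (visit(A)): cur=A back=2 fwd=0
After 7 (back): cur=N back=1 fwd=1
After 8 (back): cur=HOME back=0 fwd=2
After 9 (visit(D)): cur=D back=1 fwd=0
After 10 (back): cur=HOME back=0 fwd=1
After 11 (visit(T)): cur=T back=1 fwd=0

T 1 0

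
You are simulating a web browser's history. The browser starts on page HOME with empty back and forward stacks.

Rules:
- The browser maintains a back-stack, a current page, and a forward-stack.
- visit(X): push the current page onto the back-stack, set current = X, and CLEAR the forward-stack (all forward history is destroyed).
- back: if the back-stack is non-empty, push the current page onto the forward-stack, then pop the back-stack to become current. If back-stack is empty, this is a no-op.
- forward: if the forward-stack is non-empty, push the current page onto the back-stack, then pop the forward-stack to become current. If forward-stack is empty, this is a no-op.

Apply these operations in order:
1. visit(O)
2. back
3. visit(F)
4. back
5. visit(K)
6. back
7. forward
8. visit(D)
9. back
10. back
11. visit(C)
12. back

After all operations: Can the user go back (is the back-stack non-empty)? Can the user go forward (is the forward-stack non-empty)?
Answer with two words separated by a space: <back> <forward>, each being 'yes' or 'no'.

Answer: no yes

Derivation:
After 1 (visit(O)): cur=O back=1 fwd=0
After 2 (back): cur=HOME back=0 fwd=1
After 3 (visit(F)): cur=F back=1 fwd=0
After 4 (back): cur=HOME back=0 fwd=1
After 5 (visit(K)): cur=K back=1 fwd=0
After 6 (back): cur=HOME back=0 fwd=1
After 7 (forward): cur=K back=1 fwd=0
After 8 (visit(D)): cur=D back=2 fwd=0
After 9 (back): cur=K back=1 fwd=1
After 10 (back): cur=HOME back=0 fwd=2
After 11 (visit(C)): cur=C back=1 fwd=0
After 12 (back): cur=HOME back=0 fwd=1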